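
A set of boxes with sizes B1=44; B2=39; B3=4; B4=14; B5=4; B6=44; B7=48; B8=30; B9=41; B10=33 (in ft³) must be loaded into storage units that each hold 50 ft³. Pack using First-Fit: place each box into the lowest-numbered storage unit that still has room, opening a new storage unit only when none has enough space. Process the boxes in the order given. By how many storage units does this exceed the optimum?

0

First-Fit: [44,4] [39,4] [14,30] [44] [48] [41] [33] → 7 storage units.
Total size 301 ft³; any packing needs at least ⌈301/50⌉ = 7 storage units.
So 7 is already optimal.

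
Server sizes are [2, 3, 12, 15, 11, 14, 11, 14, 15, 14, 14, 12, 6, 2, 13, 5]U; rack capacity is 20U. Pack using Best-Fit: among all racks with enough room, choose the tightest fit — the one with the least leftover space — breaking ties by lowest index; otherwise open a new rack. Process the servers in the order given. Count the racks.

11 racks

rack 1: place 2U, 18U left
rack 1: place 3U, 15U left
rack 1: place 12U, 3U left
rack 2: place 15U, 5U left
rack 3: place 11U, 9U left
rack 4: place 14U, 6U left
rack 5: place 11U, 9U left
rack 6: place 14U, 6U left
rack 7: place 15U, 5U left
rack 8: place 14U, 6U left
rack 9: place 14U, 6U left
rack 10: place 12U, 8U left
rack 4: place 6U, 0U left
rack 1: place 2U, 1U left
rack 11: place 13U, 7U left
rack 2: place 5U, 0U left
Final racks: [2,3,12,2] [15,5] [11] [14,6] [11] [14] [15] [14] [14] [12] [13].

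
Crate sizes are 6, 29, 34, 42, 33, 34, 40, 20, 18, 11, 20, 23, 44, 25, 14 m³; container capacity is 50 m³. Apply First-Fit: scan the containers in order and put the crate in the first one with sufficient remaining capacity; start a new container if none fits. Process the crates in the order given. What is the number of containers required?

Put 6 m³ in container 1; 44 m³ remain.
Put 29 m³ in container 1; 15 m³ remain.
Put 34 m³ in container 2; 16 m³ remain.
Put 42 m³ in container 3; 8 m³ remain.
Put 33 m³ in container 4; 17 m³ remain.
Put 34 m³ in container 5; 16 m³ remain.
Put 40 m³ in container 6; 10 m³ remain.
Put 20 m³ in container 7; 30 m³ remain.
Put 18 m³ in container 7; 12 m³ remain.
Put 11 m³ in container 1; 4 m³ remain.
Put 20 m³ in container 8; 30 m³ remain.
Put 23 m³ in container 8; 7 m³ remain.
Put 44 m³ in container 9; 6 m³ remain.
Put 25 m³ in container 10; 25 m³ remain.
Put 14 m³ in container 2; 2 m³ remain.
Final containers: [6,29,11] [34,14] [42] [33] [34] [40] [20,18] [20,23] [44] [25].

10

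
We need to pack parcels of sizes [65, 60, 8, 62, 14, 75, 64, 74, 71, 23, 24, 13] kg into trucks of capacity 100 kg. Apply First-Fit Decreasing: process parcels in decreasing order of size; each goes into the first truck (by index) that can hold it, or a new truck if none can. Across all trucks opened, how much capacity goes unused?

147

Sorted descending: 75, 74, 71, 65, 64, 62, 60, 24, 23, 14, 13, 8.
75 kg → truck 1 (remaining 25 kg)
74 kg → truck 2 (remaining 26 kg)
71 kg → truck 3 (remaining 29 kg)
65 kg → truck 4 (remaining 35 kg)
64 kg → truck 5 (remaining 36 kg)
62 kg → truck 6 (remaining 38 kg)
60 kg → truck 7 (remaining 40 kg)
24 kg → truck 1 (remaining 1 kg)
23 kg → truck 2 (remaining 3 kg)
14 kg → truck 3 (remaining 15 kg)
13 kg → truck 3 (remaining 2 kg)
8 kg → truck 4 (remaining 27 kg)
7 trucks × 100 kg = 700 kg; used 553 kg; unused 147 kg.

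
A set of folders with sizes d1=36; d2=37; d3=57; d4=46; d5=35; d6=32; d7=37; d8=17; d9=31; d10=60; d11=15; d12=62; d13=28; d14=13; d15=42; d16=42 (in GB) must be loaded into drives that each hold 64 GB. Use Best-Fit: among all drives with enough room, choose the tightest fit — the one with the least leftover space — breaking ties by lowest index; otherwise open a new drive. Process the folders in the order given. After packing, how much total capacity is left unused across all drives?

d1 (36 GB) → drive 1 (remaining 28 GB)
d2 (37 GB) → drive 2 (remaining 27 GB)
d3 (57 GB) → drive 3 (remaining 7 GB)
d4 (46 GB) → drive 4 (remaining 18 GB)
d5 (35 GB) → drive 5 (remaining 29 GB)
d6 (32 GB) → drive 6 (remaining 32 GB)
d7 (37 GB) → drive 7 (remaining 27 GB)
d8 (17 GB) → drive 4 (remaining 1 GB)
d9 (31 GB) → drive 6 (remaining 1 GB)
d10 (60 GB) → drive 8 (remaining 4 GB)
d11 (15 GB) → drive 2 (remaining 12 GB)
d12 (62 GB) → drive 9 (remaining 2 GB)
d13 (28 GB) → drive 1 (remaining 0 GB)
d14 (13 GB) → drive 7 (remaining 14 GB)
d15 (42 GB) → drive 10 (remaining 22 GB)
d16 (42 GB) → drive 11 (remaining 22 GB)
11 drives × 64 GB = 704 GB; used 590 GB; unused 114 GB.

114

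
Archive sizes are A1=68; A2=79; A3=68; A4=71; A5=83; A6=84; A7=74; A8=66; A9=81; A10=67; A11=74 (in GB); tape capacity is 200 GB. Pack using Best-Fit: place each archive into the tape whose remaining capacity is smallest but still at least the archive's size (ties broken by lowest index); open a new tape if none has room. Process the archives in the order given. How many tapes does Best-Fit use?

tape 1: place A1 (68 GB), 132 GB left
tape 1: place A2 (79 GB), 53 GB left
tape 2: place A3 (68 GB), 132 GB left
tape 2: place A4 (71 GB), 61 GB left
tape 3: place A5 (83 GB), 117 GB left
tape 3: place A6 (84 GB), 33 GB left
tape 4: place A7 (74 GB), 126 GB left
tape 4: place A8 (66 GB), 60 GB left
tape 5: place A9 (81 GB), 119 GB left
tape 5: place A10 (67 GB), 52 GB left
tape 6: place A11 (74 GB), 126 GB left
Final tapes: [68,79] [68,71] [83,84] [74,66] [81,67] [74].

6 tapes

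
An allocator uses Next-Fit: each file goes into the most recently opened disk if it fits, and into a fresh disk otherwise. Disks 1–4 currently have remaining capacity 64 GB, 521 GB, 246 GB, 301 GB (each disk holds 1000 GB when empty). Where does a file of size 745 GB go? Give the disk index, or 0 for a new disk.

Next-Fit only looks at disk 4, which has 301 GB free.
745 GB does not fit, so a new disk is opened.

0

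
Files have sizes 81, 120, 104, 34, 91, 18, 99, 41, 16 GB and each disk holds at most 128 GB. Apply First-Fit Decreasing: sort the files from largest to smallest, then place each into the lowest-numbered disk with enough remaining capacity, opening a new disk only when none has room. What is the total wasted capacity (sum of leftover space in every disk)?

36

Sorted descending: 120, 104, 99, 91, 81, 41, 34, 18, 16.
Put 120 GB in disk 1; 8 GB remain.
Put 104 GB in disk 2; 24 GB remain.
Put 99 GB in disk 3; 29 GB remain.
Put 91 GB in disk 4; 37 GB remain.
Put 81 GB in disk 5; 47 GB remain.
Put 41 GB in disk 5; 6 GB remain.
Put 34 GB in disk 4; 3 GB remain.
Put 18 GB in disk 2; 6 GB remain.
Put 16 GB in disk 3; 13 GB remain.
5 disks × 128 GB = 640 GB; used 604 GB; unused 36 GB.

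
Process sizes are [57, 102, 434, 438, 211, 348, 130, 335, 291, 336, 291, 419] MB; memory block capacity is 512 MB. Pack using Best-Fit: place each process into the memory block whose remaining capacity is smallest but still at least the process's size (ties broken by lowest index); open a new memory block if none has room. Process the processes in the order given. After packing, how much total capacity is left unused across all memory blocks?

Put 57 MB in memory block 1; 455 MB remain.
Put 102 MB in memory block 1; 353 MB remain.
Put 434 MB in memory block 2; 78 MB remain.
Put 438 MB in memory block 3; 74 MB remain.
Put 211 MB in memory block 1; 142 MB remain.
Put 348 MB in memory block 4; 164 MB remain.
Put 130 MB in memory block 1; 12 MB remain.
Put 335 MB in memory block 5; 177 MB remain.
Put 291 MB in memory block 6; 221 MB remain.
Put 336 MB in memory block 7; 176 MB remain.
Put 291 MB in memory block 8; 221 MB remain.
Put 419 MB in memory block 9; 93 MB remain.
9 memory blocks × 512 MB = 4608 MB; used 3392 MB; unused 1216 MB.

1216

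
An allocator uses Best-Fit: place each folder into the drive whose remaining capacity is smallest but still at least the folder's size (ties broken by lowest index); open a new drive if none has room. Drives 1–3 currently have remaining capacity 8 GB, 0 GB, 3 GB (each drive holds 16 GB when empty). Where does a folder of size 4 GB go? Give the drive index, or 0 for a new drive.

1

Drives with room: drive 1 (8 GB).
Tightest fit is drive 1 with 8 GB free.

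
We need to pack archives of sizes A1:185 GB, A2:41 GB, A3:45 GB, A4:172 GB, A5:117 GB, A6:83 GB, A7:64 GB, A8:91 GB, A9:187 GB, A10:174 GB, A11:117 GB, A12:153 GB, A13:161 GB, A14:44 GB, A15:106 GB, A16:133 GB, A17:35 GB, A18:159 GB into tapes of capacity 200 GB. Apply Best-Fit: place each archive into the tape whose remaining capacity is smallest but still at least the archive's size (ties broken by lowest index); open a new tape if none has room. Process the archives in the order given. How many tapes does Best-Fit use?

12 tapes

tape 1: place A1 (185 GB), 15 GB left
tape 2: place A2 (41 GB), 159 GB left
tape 2: place A3 (45 GB), 114 GB left
tape 3: place A4 (172 GB), 28 GB left
tape 4: place A5 (117 GB), 83 GB left
tape 4: place A6 (83 GB), 0 GB left
tape 2: place A7 (64 GB), 50 GB left
tape 5: place A8 (91 GB), 109 GB left
tape 6: place A9 (187 GB), 13 GB left
tape 7: place A10 (174 GB), 26 GB left
tape 8: place A11 (117 GB), 83 GB left
tape 9: place A12 (153 GB), 47 GB left
tape 10: place A13 (161 GB), 39 GB left
tape 9: place A14 (44 GB), 3 GB left
tape 5: place A15 (106 GB), 3 GB left
tape 11: place A16 (133 GB), 67 GB left
tape 10: place A17 (35 GB), 4 GB left
tape 12: place A18 (159 GB), 41 GB left
Final tapes: [185] [41,45,64] [172] [117,83] [91,106] [187] [174] [117] [153,44] [161,35] [133] [159].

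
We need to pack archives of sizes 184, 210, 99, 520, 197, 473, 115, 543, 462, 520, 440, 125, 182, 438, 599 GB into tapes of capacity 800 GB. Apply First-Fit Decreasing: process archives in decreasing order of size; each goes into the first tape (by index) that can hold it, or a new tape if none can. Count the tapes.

Sorted descending: 599, 543, 520, 520, 473, 462, 440, 438, 210, 197, 184, 182, 125, 115, 99.
599 GB → tape 1 (remaining 201 GB)
543 GB → tape 2 (remaining 257 GB)
520 GB → tape 3 (remaining 280 GB)
520 GB → tape 4 (remaining 280 GB)
473 GB → tape 5 (remaining 327 GB)
462 GB → tape 6 (remaining 338 GB)
440 GB → tape 7 (remaining 360 GB)
438 GB → tape 8 (remaining 362 GB)
210 GB → tape 2 (remaining 47 GB)
197 GB → tape 1 (remaining 4 GB)
184 GB → tape 3 (remaining 96 GB)
182 GB → tape 4 (remaining 98 GB)
125 GB → tape 5 (remaining 202 GB)
115 GB → tape 5 (remaining 87 GB)
99 GB → tape 6 (remaining 239 GB)

8 tapes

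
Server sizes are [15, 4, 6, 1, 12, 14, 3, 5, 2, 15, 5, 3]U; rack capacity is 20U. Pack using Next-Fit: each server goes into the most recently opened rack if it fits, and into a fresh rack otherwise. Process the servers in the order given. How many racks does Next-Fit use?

6

rack 1: place 15U, 5U left
rack 1: place 4U, 1U left
rack 2: place 6U, 14U left
rack 2: place 1U, 13U left
rack 2: place 12U, 1U left
rack 3: place 14U, 6U left
rack 3: place 3U, 3U left
rack 4: place 5U, 15U left
rack 4: place 2U, 13U left
rack 5: place 15U, 5U left
rack 5: place 5U, 0U left
rack 6: place 3U, 17U left
Final racks: [15,4] [6,1,12] [14,3] [5,2] [15,5] [3].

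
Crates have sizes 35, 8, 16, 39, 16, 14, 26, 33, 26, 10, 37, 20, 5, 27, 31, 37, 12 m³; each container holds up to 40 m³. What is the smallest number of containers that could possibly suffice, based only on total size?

10

Total size = 35 + 8 + 16 + 39 + 16 + 14 + 26 + 33 + 26 + 10 + 37 + 20 + 5 + 27 + 31 + 37 + 12 = 392 m³.
⌈392 / 40⌉ = 10.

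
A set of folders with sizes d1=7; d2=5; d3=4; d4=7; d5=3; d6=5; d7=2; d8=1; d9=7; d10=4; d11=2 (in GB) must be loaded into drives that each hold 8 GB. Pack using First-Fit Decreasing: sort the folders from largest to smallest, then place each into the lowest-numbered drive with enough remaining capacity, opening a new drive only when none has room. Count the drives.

Sorted descending: 7, 7, 7, 5, 5, 4, 4, 3, 2, 2, 1.
Put 7 GB in drive 1; 1 GB remain.
Put 7 GB in drive 2; 1 GB remain.
Put 7 GB in drive 3; 1 GB remain.
Put 5 GB in drive 4; 3 GB remain.
Put 5 GB in drive 5; 3 GB remain.
Put 4 GB in drive 6; 4 GB remain.
Put 4 GB in drive 6; 0 GB remain.
Put 3 GB in drive 4; 0 GB remain.
Put 2 GB in drive 5; 1 GB remain.
Put 2 GB in drive 7; 6 GB remain.
Put 1 GB in drive 1; 0 GB remain.

7 drives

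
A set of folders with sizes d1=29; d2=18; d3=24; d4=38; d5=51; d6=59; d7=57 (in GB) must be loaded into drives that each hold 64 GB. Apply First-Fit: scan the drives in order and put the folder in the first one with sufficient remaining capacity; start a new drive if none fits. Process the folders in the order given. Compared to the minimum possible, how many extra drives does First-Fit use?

First-Fit: [29,18] [24,38] [51] [59] [57] → 5 drives.
Total size 276 GB; any packing needs at least ⌈276/64⌉ = 5 drives.
So 5 is already optimal.

0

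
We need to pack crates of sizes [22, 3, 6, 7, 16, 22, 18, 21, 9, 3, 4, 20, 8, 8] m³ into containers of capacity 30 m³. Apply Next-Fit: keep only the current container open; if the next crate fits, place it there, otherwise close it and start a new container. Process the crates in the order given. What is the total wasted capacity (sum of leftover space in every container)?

22 m³ → container 1 (remaining 8 m³)
3 m³ → container 1 (remaining 5 m³)
6 m³ → container 2 (remaining 24 m³)
7 m³ → container 2 (remaining 17 m³)
16 m³ → container 2 (remaining 1 m³)
22 m³ → container 3 (remaining 8 m³)
18 m³ → container 4 (remaining 12 m³)
21 m³ → container 5 (remaining 9 m³)
9 m³ → container 5 (remaining 0 m³)
3 m³ → container 6 (remaining 27 m³)
4 m³ → container 6 (remaining 23 m³)
20 m³ → container 6 (remaining 3 m³)
8 m³ → container 7 (remaining 22 m³)
8 m³ → container 7 (remaining 14 m³)
7 containers × 30 m³ = 210 m³; used 167 m³; unused 43 m³.

43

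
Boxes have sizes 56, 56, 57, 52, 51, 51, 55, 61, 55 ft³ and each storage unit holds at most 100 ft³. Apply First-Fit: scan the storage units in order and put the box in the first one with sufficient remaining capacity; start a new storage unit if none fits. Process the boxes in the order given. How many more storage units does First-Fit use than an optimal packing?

First-Fit: [56] [56] [57] [52] [51] [51] [55] [61] [55] → 9 storage units.
9 boxes exceed 50 ft³ (half the capacity), and no two of those can share a storage unit, so at least 9 storage units are needed.
So 9 is already optimal.

0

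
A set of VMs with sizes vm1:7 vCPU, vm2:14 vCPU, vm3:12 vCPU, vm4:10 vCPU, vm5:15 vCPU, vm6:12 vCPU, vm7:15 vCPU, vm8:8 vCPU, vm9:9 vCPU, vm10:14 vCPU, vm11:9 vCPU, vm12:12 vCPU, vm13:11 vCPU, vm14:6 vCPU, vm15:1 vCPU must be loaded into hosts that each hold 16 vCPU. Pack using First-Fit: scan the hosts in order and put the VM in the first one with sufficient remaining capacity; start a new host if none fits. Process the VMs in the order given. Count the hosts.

host 1: place vm1 (7 vCPU), 9 vCPU left
host 2: place vm2 (14 vCPU), 2 vCPU left
host 3: place vm3 (12 vCPU), 4 vCPU left
host 4: place vm4 (10 vCPU), 6 vCPU left
host 5: place vm5 (15 vCPU), 1 vCPU left
host 6: place vm6 (12 vCPU), 4 vCPU left
host 7: place vm7 (15 vCPU), 1 vCPU left
host 1: place vm8 (8 vCPU), 1 vCPU left
host 8: place vm9 (9 vCPU), 7 vCPU left
host 9: place vm10 (14 vCPU), 2 vCPU left
host 10: place vm11 (9 vCPU), 7 vCPU left
host 11: place vm12 (12 vCPU), 4 vCPU left
host 12: place vm13 (11 vCPU), 5 vCPU left
host 4: place vm14 (6 vCPU), 0 vCPU left
host 1: place vm15 (1 vCPU), 0 vCPU left
Final hosts: [7,8,1] [14] [12] [10,6] [15] [12] [15] [9] [14] [9] [12] [11].

12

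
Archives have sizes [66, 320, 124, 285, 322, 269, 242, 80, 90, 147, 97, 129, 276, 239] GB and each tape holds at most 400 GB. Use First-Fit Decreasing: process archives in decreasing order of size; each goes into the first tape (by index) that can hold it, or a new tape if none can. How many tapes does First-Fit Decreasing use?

Sorted descending: 322, 320, 285, 276, 269, 242, 239, 147, 129, 124, 97, 90, 80, 66.
322 GB → tape 1 (remaining 78 GB)
320 GB → tape 2 (remaining 80 GB)
285 GB → tape 3 (remaining 115 GB)
276 GB → tape 4 (remaining 124 GB)
269 GB → tape 5 (remaining 131 GB)
242 GB → tape 6 (remaining 158 GB)
239 GB → tape 7 (remaining 161 GB)
147 GB → tape 6 (remaining 11 GB)
129 GB → tape 5 (remaining 2 GB)
124 GB → tape 4 (remaining 0 GB)
97 GB → tape 3 (remaining 18 GB)
90 GB → tape 7 (remaining 71 GB)
80 GB → tape 2 (remaining 0 GB)
66 GB → tape 1 (remaining 12 GB)
Final tapes: [322,66] [320,80] [285,97] [276,124] [269,129] [242,147] [239,90].

7 tapes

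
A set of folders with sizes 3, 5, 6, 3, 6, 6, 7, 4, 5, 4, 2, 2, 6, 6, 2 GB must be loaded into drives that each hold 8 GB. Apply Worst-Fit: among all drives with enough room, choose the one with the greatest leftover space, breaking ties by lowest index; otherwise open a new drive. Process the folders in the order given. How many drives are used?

10

Put 3 GB in drive 1; 5 GB remain.
Put 5 GB in drive 1; 0 GB remain.
Put 6 GB in drive 2; 2 GB remain.
Put 3 GB in drive 3; 5 GB remain.
Put 6 GB in drive 4; 2 GB remain.
Put 6 GB in drive 5; 2 GB remain.
Put 7 GB in drive 6; 1 GB remain.
Put 4 GB in drive 3; 1 GB remain.
Put 5 GB in drive 7; 3 GB remain.
Put 4 GB in drive 8; 4 GB remain.
Put 2 GB in drive 8; 2 GB remain.
Put 2 GB in drive 7; 1 GB remain.
Put 6 GB in drive 9; 2 GB remain.
Put 6 GB in drive 10; 2 GB remain.
Put 2 GB in drive 2; 0 GB remain.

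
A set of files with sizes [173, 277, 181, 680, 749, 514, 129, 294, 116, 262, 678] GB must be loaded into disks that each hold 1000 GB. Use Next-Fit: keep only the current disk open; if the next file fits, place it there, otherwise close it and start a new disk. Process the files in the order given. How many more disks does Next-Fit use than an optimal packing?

1

Next-Fit: [173,277,181] [680] [749] [514,129,294] [116,262] [678] → 6 disks.
Total size 4053 GB; any packing needs at least ⌈4053/1000⌉ = 5 disks.
An optimal packing achieves that bound: [749,181] [680,294] [678,277] [514,262,173] [129,116] → 5 disks.
Excess: 6 − 5 = 1.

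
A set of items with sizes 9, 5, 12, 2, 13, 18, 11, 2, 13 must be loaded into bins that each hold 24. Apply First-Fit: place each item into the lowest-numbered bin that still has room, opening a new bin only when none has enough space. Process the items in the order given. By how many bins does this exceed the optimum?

1

First-Fit: [9,5,2,2] [12,11] [13] [18] [13] → 5 bins.
Total size 85; any packing needs at least ⌈85/24⌉ = 4 bins.
An optimal packing achieves that bound: [18,5] [13,11] [13,9,2] [12,2] → 4 bins.
Excess: 5 − 4 = 1.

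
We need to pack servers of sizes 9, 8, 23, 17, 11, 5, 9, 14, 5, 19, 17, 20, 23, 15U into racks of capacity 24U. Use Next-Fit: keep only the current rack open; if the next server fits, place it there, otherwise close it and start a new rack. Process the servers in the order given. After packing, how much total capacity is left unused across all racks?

45

9U → rack 1 (remaining 15U)
8U → rack 1 (remaining 7U)
23U → rack 2 (remaining 1U)
17U → rack 3 (remaining 7U)
11U → rack 4 (remaining 13U)
5U → rack 4 (remaining 8U)
9U → rack 5 (remaining 15U)
14U → rack 5 (remaining 1U)
5U → rack 6 (remaining 19U)
19U → rack 6 (remaining 0U)
17U → rack 7 (remaining 7U)
20U → rack 8 (remaining 4U)
23U → rack 9 (remaining 1U)
15U → rack 10 (remaining 9U)
10 racks × 24U = 240U; used 195U; unused 45U.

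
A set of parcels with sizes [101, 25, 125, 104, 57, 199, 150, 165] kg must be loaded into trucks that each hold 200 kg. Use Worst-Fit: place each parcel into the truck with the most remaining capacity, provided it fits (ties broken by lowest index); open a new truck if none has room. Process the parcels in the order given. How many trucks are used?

Put 101 kg in truck 1; 99 kg remain.
Put 25 kg in truck 1; 74 kg remain.
Put 125 kg in truck 2; 75 kg remain.
Put 104 kg in truck 3; 96 kg remain.
Put 57 kg in truck 3; 39 kg remain.
Put 199 kg in truck 4; 1 kg remain.
Put 150 kg in truck 5; 50 kg remain.
Put 165 kg in truck 6; 35 kg remain.

6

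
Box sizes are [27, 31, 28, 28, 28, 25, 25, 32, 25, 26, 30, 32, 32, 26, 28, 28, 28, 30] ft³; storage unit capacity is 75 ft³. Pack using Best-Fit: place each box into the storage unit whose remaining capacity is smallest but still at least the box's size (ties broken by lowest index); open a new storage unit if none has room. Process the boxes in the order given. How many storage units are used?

storage unit 1: place 27 ft³, 48 ft³ left
storage unit 1: place 31 ft³, 17 ft³ left
storage unit 2: place 28 ft³, 47 ft³ left
storage unit 2: place 28 ft³, 19 ft³ left
storage unit 3: place 28 ft³, 47 ft³ left
storage unit 3: place 25 ft³, 22 ft³ left
storage unit 4: place 25 ft³, 50 ft³ left
storage unit 4: place 32 ft³, 18 ft³ left
storage unit 5: place 25 ft³, 50 ft³ left
storage unit 5: place 26 ft³, 24 ft³ left
storage unit 6: place 30 ft³, 45 ft³ left
storage unit 6: place 32 ft³, 13 ft³ left
storage unit 7: place 32 ft³, 43 ft³ left
storage unit 7: place 26 ft³, 17 ft³ left
storage unit 8: place 28 ft³, 47 ft³ left
storage unit 8: place 28 ft³, 19 ft³ left
storage unit 9: place 28 ft³, 47 ft³ left
storage unit 9: place 30 ft³, 17 ft³ left

9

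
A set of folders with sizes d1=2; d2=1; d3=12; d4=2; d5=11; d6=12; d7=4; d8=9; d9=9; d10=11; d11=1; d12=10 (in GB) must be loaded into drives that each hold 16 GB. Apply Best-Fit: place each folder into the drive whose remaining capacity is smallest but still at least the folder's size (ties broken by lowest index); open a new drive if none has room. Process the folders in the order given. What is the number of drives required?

Put d1 (2 GB) in drive 1; 14 GB remain.
Put d2 (1 GB) in drive 1; 13 GB remain.
Put d3 (12 GB) in drive 1; 1 GB remain.
Put d4 (2 GB) in drive 2; 14 GB remain.
Put d5 (11 GB) in drive 2; 3 GB remain.
Put d6 (12 GB) in drive 3; 4 GB remain.
Put d7 (4 GB) in drive 3; 0 GB remain.
Put d8 (9 GB) in drive 4; 7 GB remain.
Put d9 (9 GB) in drive 5; 7 GB remain.
Put d10 (11 GB) in drive 6; 5 GB remain.
Put d11 (1 GB) in drive 1; 0 GB remain.
Put d12 (10 GB) in drive 7; 6 GB remain.
Final drives: [2,1,12,1] [2,11] [12,4] [9] [9] [11] [10].

7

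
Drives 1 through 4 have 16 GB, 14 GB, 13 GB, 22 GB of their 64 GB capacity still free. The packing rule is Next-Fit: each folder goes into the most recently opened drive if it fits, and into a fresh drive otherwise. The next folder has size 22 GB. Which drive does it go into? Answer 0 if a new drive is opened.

Next-Fit only looks at drive 4, which has 22 GB free.
22 GB fits there.

4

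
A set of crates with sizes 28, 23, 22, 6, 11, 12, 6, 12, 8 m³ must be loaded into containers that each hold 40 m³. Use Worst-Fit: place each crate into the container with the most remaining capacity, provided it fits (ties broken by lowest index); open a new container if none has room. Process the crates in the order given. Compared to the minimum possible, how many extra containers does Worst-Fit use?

0

Worst-Fit: [28,12] [23,11] [22,6,6] [12,8] → 4 containers.
Total size 128 m³; any packing needs at least ⌈128/40⌉ = 4 containers.
So 4 is already optimal.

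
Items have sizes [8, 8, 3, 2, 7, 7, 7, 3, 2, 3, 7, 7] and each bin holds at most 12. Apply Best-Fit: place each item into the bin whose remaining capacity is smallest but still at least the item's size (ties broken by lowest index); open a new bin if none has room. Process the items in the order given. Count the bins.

7 bins

8 → bin 1 (remaining 4)
8 → bin 2 (remaining 4)
3 → bin 1 (remaining 1)
2 → bin 2 (remaining 2)
7 → bin 3 (remaining 5)
7 → bin 4 (remaining 5)
7 → bin 5 (remaining 5)
3 → bin 3 (remaining 2)
2 → bin 2 (remaining 0)
3 → bin 4 (remaining 2)
7 → bin 6 (remaining 5)
7 → bin 7 (remaining 5)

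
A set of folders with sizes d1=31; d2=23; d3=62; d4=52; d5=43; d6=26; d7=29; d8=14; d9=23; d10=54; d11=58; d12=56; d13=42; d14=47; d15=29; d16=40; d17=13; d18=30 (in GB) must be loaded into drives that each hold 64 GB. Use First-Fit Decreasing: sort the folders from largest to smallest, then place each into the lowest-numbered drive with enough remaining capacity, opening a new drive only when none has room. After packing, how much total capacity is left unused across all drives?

96

Sorted descending: 62, 58, 56, 54, 52, 47, 43, 42, 40, 31, 30, 29, 29, 26, 23, 23, 14, 13.
Put 62 GB in drive 1; 2 GB remain.
Put 58 GB in drive 2; 6 GB remain.
Put 56 GB in drive 3; 8 GB remain.
Put 54 GB in drive 4; 10 GB remain.
Put 52 GB in drive 5; 12 GB remain.
Put 47 GB in drive 6; 17 GB remain.
Put 43 GB in drive 7; 21 GB remain.
Put 42 GB in drive 8; 22 GB remain.
Put 40 GB in drive 9; 24 GB remain.
Put 31 GB in drive 10; 33 GB remain.
Put 30 GB in drive 10; 3 GB remain.
Put 29 GB in drive 11; 35 GB remain.
Put 29 GB in drive 11; 6 GB remain.
Put 26 GB in drive 12; 38 GB remain.
Put 23 GB in drive 9; 1 GB remain.
Put 23 GB in drive 12; 15 GB remain.
Put 14 GB in drive 6; 3 GB remain.
Put 13 GB in drive 7; 8 GB remain.
12 drives × 64 GB = 768 GB; used 672 GB; unused 96 GB.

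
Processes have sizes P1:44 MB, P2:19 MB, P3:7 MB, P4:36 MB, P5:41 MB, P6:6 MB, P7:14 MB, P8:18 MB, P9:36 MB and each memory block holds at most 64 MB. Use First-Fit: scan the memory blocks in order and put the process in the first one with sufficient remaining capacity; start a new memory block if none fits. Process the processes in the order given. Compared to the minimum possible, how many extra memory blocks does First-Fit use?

First-Fit: [44,19] [7,36,6,14] [41,18] [36] → 4 memory blocks.
Total size 221 MB; any packing needs at least ⌈221/64⌉ = 4 memory blocks.
So 4 is already optimal.

0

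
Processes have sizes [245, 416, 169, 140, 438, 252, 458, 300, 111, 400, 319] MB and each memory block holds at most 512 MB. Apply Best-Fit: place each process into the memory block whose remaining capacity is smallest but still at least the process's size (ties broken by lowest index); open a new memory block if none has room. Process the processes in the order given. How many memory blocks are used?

245 MB → memory block 1 (remaining 267 MB)
416 MB → memory block 2 (remaining 96 MB)
169 MB → memory block 1 (remaining 98 MB)
140 MB → memory block 3 (remaining 372 MB)
438 MB → memory block 4 (remaining 74 MB)
252 MB → memory block 3 (remaining 120 MB)
458 MB → memory block 5 (remaining 54 MB)
300 MB → memory block 6 (remaining 212 MB)
111 MB → memory block 3 (remaining 9 MB)
400 MB → memory block 7 (remaining 112 MB)
319 MB → memory block 8 (remaining 193 MB)
Final memory blocks: [245,169] [416] [140,252,111] [438] [458] [300] [400] [319].

8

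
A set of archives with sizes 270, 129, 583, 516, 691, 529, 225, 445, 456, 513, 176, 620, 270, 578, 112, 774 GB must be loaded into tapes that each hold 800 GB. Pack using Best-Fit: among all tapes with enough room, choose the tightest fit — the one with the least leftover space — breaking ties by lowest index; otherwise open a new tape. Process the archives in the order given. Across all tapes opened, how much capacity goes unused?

Put 270 GB in tape 1; 530 GB remain.
Put 129 GB in tape 1; 401 GB remain.
Put 583 GB in tape 2; 217 GB remain.
Put 516 GB in tape 3; 284 GB remain.
Put 691 GB in tape 4; 109 GB remain.
Put 529 GB in tape 5; 271 GB remain.
Put 225 GB in tape 5; 46 GB remain.
Put 445 GB in tape 6; 355 GB remain.
Put 456 GB in tape 7; 344 GB remain.
Put 513 GB in tape 8; 287 GB remain.
Put 176 GB in tape 2; 41 GB remain.
Put 620 GB in tape 9; 180 GB remain.
Put 270 GB in tape 3; 14 GB remain.
Put 578 GB in tape 10; 222 GB remain.
Put 112 GB in tape 9; 68 GB remain.
Put 774 GB in tape 11; 26 GB remain.
11 tapes × 800 GB = 8800 GB; used 6887 GB; unused 1913 GB.

1913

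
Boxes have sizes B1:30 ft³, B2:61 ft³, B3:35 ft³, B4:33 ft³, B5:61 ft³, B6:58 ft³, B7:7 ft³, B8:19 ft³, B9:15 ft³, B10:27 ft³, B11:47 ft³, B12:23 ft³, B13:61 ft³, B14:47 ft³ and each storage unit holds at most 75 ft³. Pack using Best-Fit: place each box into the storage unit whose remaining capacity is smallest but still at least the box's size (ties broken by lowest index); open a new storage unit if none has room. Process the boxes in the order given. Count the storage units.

8

storage unit 1: place B1 (30 ft³), 45 ft³ left
storage unit 2: place B2 (61 ft³), 14 ft³ left
storage unit 1: place B3 (35 ft³), 10 ft³ left
storage unit 3: place B4 (33 ft³), 42 ft³ left
storage unit 4: place B5 (61 ft³), 14 ft³ left
storage unit 5: place B6 (58 ft³), 17 ft³ left
storage unit 1: place B7 (7 ft³), 3 ft³ left
storage unit 3: place B8 (19 ft³), 23 ft³ left
storage unit 5: place B9 (15 ft³), 2 ft³ left
storage unit 6: place B10 (27 ft³), 48 ft³ left
storage unit 6: place B11 (47 ft³), 1 ft³ left
storage unit 3: place B12 (23 ft³), 0 ft³ left
storage unit 7: place B13 (61 ft³), 14 ft³ left
storage unit 8: place B14 (47 ft³), 28 ft³ left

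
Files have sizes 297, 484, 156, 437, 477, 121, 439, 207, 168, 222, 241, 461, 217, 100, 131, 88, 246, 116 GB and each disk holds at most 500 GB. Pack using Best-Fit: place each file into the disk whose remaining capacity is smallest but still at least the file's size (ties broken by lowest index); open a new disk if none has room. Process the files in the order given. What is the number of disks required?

disk 1: place 297 GB, 203 GB left
disk 2: place 484 GB, 16 GB left
disk 1: place 156 GB, 47 GB left
disk 3: place 437 GB, 63 GB left
disk 4: place 477 GB, 23 GB left
disk 5: place 121 GB, 379 GB left
disk 6: place 439 GB, 61 GB left
disk 5: place 207 GB, 172 GB left
disk 5: place 168 GB, 4 GB left
disk 7: place 222 GB, 278 GB left
disk 7: place 241 GB, 37 GB left
disk 8: place 461 GB, 39 GB left
disk 9: place 217 GB, 283 GB left
disk 9: place 100 GB, 183 GB left
disk 9: place 131 GB, 52 GB left
disk 10: place 88 GB, 412 GB left
disk 10: place 246 GB, 166 GB left
disk 10: place 116 GB, 50 GB left

10 disks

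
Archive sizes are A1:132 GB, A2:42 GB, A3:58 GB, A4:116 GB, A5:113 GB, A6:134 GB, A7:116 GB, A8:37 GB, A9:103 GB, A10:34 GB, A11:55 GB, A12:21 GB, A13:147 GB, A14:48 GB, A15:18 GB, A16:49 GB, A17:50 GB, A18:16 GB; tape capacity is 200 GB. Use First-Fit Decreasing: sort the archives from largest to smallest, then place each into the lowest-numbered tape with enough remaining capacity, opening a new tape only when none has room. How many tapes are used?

7 tapes

Sorted descending: 147, 134, 132, 116, 116, 113, 103, 58, 55, 50, 49, 48, 42, 37, 34, 21, 18, 16.
tape 1: place 147 GB, 53 GB left
tape 2: place 134 GB, 66 GB left
tape 3: place 132 GB, 68 GB left
tape 4: place 116 GB, 84 GB left
tape 5: place 116 GB, 84 GB left
tape 6: place 113 GB, 87 GB left
tape 7: place 103 GB, 97 GB left
tape 2: place 58 GB, 8 GB left
tape 3: place 55 GB, 13 GB left
tape 1: place 50 GB, 3 GB left
tape 4: place 49 GB, 35 GB left
tape 5: place 48 GB, 36 GB left
tape 6: place 42 GB, 45 GB left
tape 6: place 37 GB, 8 GB left
tape 4: place 34 GB, 1 GB left
tape 5: place 21 GB, 15 GB left
tape 7: place 18 GB, 79 GB left
tape 7: place 16 GB, 63 GB left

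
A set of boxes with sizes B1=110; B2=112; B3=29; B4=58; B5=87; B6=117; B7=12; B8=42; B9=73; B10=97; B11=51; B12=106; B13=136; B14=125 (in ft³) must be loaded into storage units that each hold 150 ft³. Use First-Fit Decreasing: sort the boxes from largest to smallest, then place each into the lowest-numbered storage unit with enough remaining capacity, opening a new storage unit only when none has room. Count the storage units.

9 storage units

Sorted descending: 136, 125, 117, 112, 110, 106, 97, 87, 73, 58, 51, 42, 29, 12.
136 ft³ → storage unit 1 (remaining 14 ft³)
125 ft³ → storage unit 2 (remaining 25 ft³)
117 ft³ → storage unit 3 (remaining 33 ft³)
112 ft³ → storage unit 4 (remaining 38 ft³)
110 ft³ → storage unit 5 (remaining 40 ft³)
106 ft³ → storage unit 6 (remaining 44 ft³)
97 ft³ → storage unit 7 (remaining 53 ft³)
87 ft³ → storage unit 8 (remaining 63 ft³)
73 ft³ → storage unit 9 (remaining 77 ft³)
58 ft³ → storage unit 8 (remaining 5 ft³)
51 ft³ → storage unit 7 (remaining 2 ft³)
42 ft³ → storage unit 6 (remaining 2 ft³)
29 ft³ → storage unit 3 (remaining 4 ft³)
12 ft³ → storage unit 1 (remaining 2 ft³)
Final storage units: [136,12] [125] [117,29] [112] [110] [106,42] [97,51] [87,58] [73].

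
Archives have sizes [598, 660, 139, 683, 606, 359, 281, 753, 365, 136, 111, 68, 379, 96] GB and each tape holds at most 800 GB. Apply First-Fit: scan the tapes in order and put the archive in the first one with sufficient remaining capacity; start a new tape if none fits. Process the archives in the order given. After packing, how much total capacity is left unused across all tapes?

598 GB → tape 1 (remaining 202 GB)
660 GB → tape 2 (remaining 140 GB)
139 GB → tape 1 (remaining 63 GB)
683 GB → tape 3 (remaining 117 GB)
606 GB → tape 4 (remaining 194 GB)
359 GB → tape 5 (remaining 441 GB)
281 GB → tape 5 (remaining 160 GB)
753 GB → tape 6 (remaining 47 GB)
365 GB → tape 7 (remaining 435 GB)
136 GB → tape 2 (remaining 4 GB)
111 GB → tape 3 (remaining 6 GB)
68 GB → tape 4 (remaining 126 GB)
379 GB → tape 7 (remaining 56 GB)
96 GB → tape 4 (remaining 30 GB)
7 tapes × 800 GB = 5600 GB; used 5234 GB; unused 366 GB.

366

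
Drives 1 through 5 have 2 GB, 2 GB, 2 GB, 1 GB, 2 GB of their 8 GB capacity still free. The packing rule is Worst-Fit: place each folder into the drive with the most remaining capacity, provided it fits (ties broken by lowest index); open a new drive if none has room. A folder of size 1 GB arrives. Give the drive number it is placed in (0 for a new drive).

1

Drives with room: drive 1 (2 GB), drive 2 (2 GB), drive 3 (2 GB), drive 4 (1 GB), drive 5 (2 GB).
Most room is drive 1 with 2 GB free.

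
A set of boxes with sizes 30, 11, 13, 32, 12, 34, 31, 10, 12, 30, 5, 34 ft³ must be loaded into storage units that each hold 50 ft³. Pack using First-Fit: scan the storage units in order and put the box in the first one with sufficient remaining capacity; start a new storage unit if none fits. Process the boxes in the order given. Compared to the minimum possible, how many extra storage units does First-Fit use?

First-Fit: [30,11,5] [13,32] [12,34] [31,10] [12,30] [34] → 6 storage units.
Total size 254 ft³; any packing needs at least ⌈254/50⌉ = 6 storage units.
So 6 is already optimal.

0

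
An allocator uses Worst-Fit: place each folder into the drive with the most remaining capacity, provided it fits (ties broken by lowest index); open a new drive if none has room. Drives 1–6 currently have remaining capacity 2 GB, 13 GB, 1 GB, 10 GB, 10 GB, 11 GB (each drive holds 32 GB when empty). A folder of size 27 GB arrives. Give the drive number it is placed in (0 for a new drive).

0

No drive has ≥ 27 GB free, so a new drive is opened.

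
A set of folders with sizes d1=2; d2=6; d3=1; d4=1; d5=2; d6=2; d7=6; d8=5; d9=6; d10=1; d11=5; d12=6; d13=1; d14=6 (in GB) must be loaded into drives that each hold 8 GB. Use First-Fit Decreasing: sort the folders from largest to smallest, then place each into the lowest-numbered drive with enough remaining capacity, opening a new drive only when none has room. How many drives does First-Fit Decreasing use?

Sorted descending: 6, 6, 6, 6, 6, 5, 5, 2, 2, 2, 1, 1, 1, 1.
Put 6 GB in drive 1; 2 GB remain.
Put 6 GB in drive 2; 2 GB remain.
Put 6 GB in drive 3; 2 GB remain.
Put 6 GB in drive 4; 2 GB remain.
Put 6 GB in drive 5; 2 GB remain.
Put 5 GB in drive 6; 3 GB remain.
Put 5 GB in drive 7; 3 GB remain.
Put 2 GB in drive 1; 0 GB remain.
Put 2 GB in drive 2; 0 GB remain.
Put 2 GB in drive 3; 0 GB remain.
Put 1 GB in drive 4; 1 GB remain.
Put 1 GB in drive 4; 0 GB remain.
Put 1 GB in drive 5; 1 GB remain.
Put 1 GB in drive 5; 0 GB remain.

7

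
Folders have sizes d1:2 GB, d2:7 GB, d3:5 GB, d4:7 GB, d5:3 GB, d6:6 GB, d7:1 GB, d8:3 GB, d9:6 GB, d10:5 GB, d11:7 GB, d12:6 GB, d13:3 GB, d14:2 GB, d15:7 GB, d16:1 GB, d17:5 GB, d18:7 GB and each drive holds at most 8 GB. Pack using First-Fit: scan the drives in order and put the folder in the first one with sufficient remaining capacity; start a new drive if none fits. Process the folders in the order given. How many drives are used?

Put d1 (2 GB) in drive 1; 6 GB remain.
Put d2 (7 GB) in drive 2; 1 GB remain.
Put d3 (5 GB) in drive 1; 1 GB remain.
Put d4 (7 GB) in drive 3; 1 GB remain.
Put d5 (3 GB) in drive 4; 5 GB remain.
Put d6 (6 GB) in drive 5; 2 GB remain.
Put d7 (1 GB) in drive 1; 0 GB remain.
Put d8 (3 GB) in drive 4; 2 GB remain.
Put d9 (6 GB) in drive 6; 2 GB remain.
Put d10 (5 GB) in drive 7; 3 GB remain.
Put d11 (7 GB) in drive 8; 1 GB remain.
Put d12 (6 GB) in drive 9; 2 GB remain.
Put d13 (3 GB) in drive 7; 0 GB remain.
Put d14 (2 GB) in drive 4; 0 GB remain.
Put d15 (7 GB) in drive 10; 1 GB remain.
Put d16 (1 GB) in drive 2; 0 GB remain.
Put d17 (5 GB) in drive 11; 3 GB remain.
Put d18 (7 GB) in drive 12; 1 GB remain.

12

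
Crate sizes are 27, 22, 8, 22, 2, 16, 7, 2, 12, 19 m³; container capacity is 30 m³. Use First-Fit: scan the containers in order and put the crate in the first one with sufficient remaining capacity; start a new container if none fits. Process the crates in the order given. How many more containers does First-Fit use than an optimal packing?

First-Fit: [27,2] [22,8] [22,7] [16,2,12] [19] → 5 containers.
Total size 137 m³; any packing needs at least ⌈137/30⌉ = 5 containers.
So 5 is already optimal.

0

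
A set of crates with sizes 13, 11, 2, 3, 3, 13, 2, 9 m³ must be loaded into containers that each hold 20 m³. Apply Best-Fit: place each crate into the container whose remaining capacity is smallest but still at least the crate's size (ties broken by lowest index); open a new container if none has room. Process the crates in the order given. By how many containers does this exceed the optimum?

1

Best-Fit: [13,2,3,2] [11,3] [13] [9] → 4 containers.
Total size 56 m³; any packing needs at least ⌈56/20⌉ = 3 containers.
An optimal packing achieves that bound: [13,3,3] [13,2,2] [11,9] → 3 containers.
Excess: 4 − 3 = 1.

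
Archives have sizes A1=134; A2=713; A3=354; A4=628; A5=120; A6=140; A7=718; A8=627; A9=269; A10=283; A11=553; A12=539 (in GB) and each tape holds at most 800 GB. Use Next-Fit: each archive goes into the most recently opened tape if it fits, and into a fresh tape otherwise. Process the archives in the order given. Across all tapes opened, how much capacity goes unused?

2922

tape 1: place A1 (134 GB), 666 GB left
tape 2: place A2 (713 GB), 87 GB left
tape 3: place A3 (354 GB), 446 GB left
tape 4: place A4 (628 GB), 172 GB left
tape 4: place A5 (120 GB), 52 GB left
tape 5: place A6 (140 GB), 660 GB left
tape 6: place A7 (718 GB), 82 GB left
tape 7: place A8 (627 GB), 173 GB left
tape 8: place A9 (269 GB), 531 GB left
tape 8: place A10 (283 GB), 248 GB left
tape 9: place A11 (553 GB), 247 GB left
tape 10: place A12 (539 GB), 261 GB left
10 tapes × 800 GB = 8000 GB; used 5078 GB; unused 2922 GB.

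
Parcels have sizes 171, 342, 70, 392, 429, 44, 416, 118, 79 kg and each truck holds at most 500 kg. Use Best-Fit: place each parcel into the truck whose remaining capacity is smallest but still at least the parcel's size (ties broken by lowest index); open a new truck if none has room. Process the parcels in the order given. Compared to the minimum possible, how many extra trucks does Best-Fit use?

0

Best-Fit: [171,118] [342,70] [392] [429,44] [416,79] → 5 trucks.
Total size 2061 kg; any packing needs at least ⌈2061/500⌉ = 5 trucks.
So 5 is already optimal.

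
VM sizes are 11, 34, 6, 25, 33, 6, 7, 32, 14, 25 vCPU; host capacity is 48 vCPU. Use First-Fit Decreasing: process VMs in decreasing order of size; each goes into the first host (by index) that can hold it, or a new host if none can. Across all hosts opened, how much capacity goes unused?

Sorted descending: 34, 33, 32, 25, 25, 14, 11, 7, 6, 6.
Put 34 vCPU in host 1; 14 vCPU remain.
Put 33 vCPU in host 2; 15 vCPU remain.
Put 32 vCPU in host 3; 16 vCPU remain.
Put 25 vCPU in host 4; 23 vCPU remain.
Put 25 vCPU in host 5; 23 vCPU remain.
Put 14 vCPU in host 1; 0 vCPU remain.
Put 11 vCPU in host 2; 4 vCPU remain.
Put 7 vCPU in host 3; 9 vCPU remain.
Put 6 vCPU in host 3; 3 vCPU remain.
Put 6 vCPU in host 4; 17 vCPU remain.
5 hosts × 48 vCPU = 240 vCPU; used 193 vCPU; unused 47 vCPU.

47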